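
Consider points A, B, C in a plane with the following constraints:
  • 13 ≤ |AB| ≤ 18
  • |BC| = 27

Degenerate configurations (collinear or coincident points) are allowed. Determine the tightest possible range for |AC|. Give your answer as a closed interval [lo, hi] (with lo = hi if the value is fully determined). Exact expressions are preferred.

|AC| ∈ [9, 45]  (≈ [9.0000, 45.0000])

|AB| ∈ [13, 18]
|BC| ∈ {27}
|AC| ∈ [9, 45]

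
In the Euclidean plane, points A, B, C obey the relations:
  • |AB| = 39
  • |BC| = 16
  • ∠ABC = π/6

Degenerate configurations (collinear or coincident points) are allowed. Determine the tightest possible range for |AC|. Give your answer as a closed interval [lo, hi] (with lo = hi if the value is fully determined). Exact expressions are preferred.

|AC| = √(1777 - 624·√(3))  (≈ 26.3856)

|AB| ∈ {39}
|BC| ∈ {16}
|AC| ∈ {√(1777 - 624·√(3))}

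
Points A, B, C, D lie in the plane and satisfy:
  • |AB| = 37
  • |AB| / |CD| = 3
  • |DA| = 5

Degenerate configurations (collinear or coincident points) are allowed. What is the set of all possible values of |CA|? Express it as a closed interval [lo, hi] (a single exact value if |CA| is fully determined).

|AB| ∈ {37}
|AD| ∈ {5}
|CD| ∈ {37/3}
|BD| ∈ [32, 42]
|AC| ∈ [22/3, 52/3]
|BC| ∈ [59/3, 163/3]

|CA| ∈ [22/3, 52/3]  (≈ [7.3333, 17.3333])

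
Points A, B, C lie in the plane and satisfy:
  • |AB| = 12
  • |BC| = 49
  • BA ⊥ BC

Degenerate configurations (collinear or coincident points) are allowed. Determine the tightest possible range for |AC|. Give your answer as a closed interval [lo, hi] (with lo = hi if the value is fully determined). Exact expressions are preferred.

|AB| ∈ {12}
|BC| ∈ {49}
|AC| ∈ {√(2545)}

|AC| = √(2545)  (≈ 50.4480)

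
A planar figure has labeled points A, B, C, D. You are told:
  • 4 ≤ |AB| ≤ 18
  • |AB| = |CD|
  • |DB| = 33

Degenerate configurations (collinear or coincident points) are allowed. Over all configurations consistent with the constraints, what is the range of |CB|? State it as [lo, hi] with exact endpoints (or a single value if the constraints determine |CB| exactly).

|CB| ∈ [15, 51]  (≈ [15.0000, 51.0000])

|AB| ∈ [4, 18]
|BD| ∈ {33}
|CD| ∈ [4, 18]
|AD| ∈ [15, 51]
|BC| ∈ [15, 51]
|AC| ∈ [0, 69]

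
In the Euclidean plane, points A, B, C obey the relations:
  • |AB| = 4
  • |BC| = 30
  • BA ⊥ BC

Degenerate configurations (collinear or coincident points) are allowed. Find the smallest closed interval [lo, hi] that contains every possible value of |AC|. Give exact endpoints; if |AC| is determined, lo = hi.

|AC| = 2·√(229)  (≈ 30.2655)

|AB| ∈ {4}
|BC| ∈ {30}
|AC| ∈ {2·√(229)}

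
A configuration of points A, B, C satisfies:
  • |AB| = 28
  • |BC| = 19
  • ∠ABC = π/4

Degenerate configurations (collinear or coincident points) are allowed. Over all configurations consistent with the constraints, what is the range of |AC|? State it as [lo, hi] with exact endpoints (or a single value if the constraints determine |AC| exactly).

|AC| = √(1145 - 532·√(2))  (≈ 19.8151)

|AB| ∈ {28}
|BC| ∈ {19}
|AC| ∈ {√(1145 - 532·√(2))}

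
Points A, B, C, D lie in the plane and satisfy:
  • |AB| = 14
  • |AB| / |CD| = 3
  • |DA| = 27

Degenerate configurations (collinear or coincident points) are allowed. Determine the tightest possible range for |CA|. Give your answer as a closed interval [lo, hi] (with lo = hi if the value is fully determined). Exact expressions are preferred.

|CA| ∈ [67/3, 95/3]  (≈ [22.3333, 31.6667])

|AB| ∈ {14}
|AD| ∈ {27}
|CD| ∈ {14/3}
|BD| ∈ [13, 41]
|AC| ∈ [67/3, 95/3]
|BC| ∈ [25/3, 137/3]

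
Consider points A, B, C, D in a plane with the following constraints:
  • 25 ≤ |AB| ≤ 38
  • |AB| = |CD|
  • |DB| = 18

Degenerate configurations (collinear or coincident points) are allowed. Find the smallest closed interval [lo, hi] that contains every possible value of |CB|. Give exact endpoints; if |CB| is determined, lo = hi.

|CB| ∈ [7, 56]  (≈ [7.0000, 56.0000])

|AB| ∈ [25, 38]
|BD| ∈ {18}
|CD| ∈ [25, 38]
|AD| ∈ [7, 56]
|BC| ∈ [7, 56]
|AC| ∈ [0, 94]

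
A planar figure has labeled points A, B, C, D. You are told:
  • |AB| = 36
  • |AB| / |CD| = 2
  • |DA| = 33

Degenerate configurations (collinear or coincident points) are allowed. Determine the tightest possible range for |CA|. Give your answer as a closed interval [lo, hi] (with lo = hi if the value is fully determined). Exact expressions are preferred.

|AB| ∈ {36}
|AD| ∈ {33}
|CD| ∈ {18}
|BD| ∈ [3, 69]
|AC| ∈ [15, 51]
|BC| ∈ [0, 87]

|CA| ∈ [15, 51]  (≈ [15.0000, 51.0000])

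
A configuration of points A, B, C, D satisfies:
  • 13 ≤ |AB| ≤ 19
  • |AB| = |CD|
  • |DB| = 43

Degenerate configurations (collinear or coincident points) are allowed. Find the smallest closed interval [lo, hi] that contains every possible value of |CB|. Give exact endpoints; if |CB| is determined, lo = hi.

|CB| ∈ [24, 62]  (≈ [24.0000, 62.0000])

|AB| ∈ [13, 19]
|BD| ∈ {43}
|CD| ∈ [13, 19]
|AD| ∈ [24, 62]
|BC| ∈ [24, 62]
|AC| ∈ [5, 81]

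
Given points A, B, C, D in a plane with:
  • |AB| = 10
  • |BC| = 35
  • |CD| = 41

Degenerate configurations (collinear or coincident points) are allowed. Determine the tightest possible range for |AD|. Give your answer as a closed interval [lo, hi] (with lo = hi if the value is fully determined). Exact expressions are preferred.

|AB| ∈ {10}
|BC| ∈ {35}
|CD| ∈ {41}
|AC| ∈ [25, 45]
|BD| ∈ [6, 76]
|AD| ∈ [0, 86]

|AD| ∈ [0, 86]  (≈ [0.0000, 86.0000])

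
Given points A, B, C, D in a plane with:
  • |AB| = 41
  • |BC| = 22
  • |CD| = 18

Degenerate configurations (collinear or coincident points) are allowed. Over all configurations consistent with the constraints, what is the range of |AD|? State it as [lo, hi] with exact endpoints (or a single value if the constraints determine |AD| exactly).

|AD| ∈ [1, 81]  (≈ [1.0000, 81.0000])

|AB| ∈ {41}
|BC| ∈ {22}
|CD| ∈ {18}
|AC| ∈ [19, 63]
|BD| ∈ [4, 40]
|AD| ∈ [1, 81]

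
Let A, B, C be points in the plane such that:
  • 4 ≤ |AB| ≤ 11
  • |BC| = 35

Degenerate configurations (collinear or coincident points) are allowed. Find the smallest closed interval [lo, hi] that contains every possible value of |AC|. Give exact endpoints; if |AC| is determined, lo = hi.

|AC| ∈ [24, 46]  (≈ [24.0000, 46.0000])

|AB| ∈ [4, 11]
|BC| ∈ {35}
|AC| ∈ [24, 46]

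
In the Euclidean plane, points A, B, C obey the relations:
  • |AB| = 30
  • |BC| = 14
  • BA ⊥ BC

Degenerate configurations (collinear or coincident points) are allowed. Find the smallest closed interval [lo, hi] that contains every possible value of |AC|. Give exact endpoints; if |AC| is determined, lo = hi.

|AC| = 2·√(274)  (≈ 33.1059)

|AB| ∈ {30}
|BC| ∈ {14}
|AC| ∈ {2·√(274)}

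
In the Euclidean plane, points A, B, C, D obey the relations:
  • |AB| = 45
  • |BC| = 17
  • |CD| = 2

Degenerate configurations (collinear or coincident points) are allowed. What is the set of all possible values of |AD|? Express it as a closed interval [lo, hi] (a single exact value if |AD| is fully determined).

|AD| ∈ [26, 64]  (≈ [26.0000, 64.0000])

|AB| ∈ {45}
|BC| ∈ {17}
|CD| ∈ {2}
|AC| ∈ [28, 62]
|BD| ∈ [15, 19]
|AD| ∈ [26, 64]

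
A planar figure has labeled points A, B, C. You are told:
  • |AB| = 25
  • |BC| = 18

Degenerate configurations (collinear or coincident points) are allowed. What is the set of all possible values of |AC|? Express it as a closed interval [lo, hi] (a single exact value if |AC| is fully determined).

|AC| ∈ [7, 43]  (≈ [7.0000, 43.0000])

|AB| ∈ {25}
|BC| ∈ {18}
|AC| ∈ [7, 43]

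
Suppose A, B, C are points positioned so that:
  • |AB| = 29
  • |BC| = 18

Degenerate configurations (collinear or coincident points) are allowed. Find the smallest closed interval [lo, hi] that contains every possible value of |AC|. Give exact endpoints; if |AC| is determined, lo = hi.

|AB| ∈ {29}
|BC| ∈ {18}
|AC| ∈ [11, 47]

|AC| ∈ [11, 47]  (≈ [11.0000, 47.0000])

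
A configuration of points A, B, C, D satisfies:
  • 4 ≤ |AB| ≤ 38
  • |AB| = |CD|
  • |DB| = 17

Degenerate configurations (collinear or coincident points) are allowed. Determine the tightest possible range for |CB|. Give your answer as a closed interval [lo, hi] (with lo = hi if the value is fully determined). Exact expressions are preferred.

|CB| ∈ [0, 55]  (≈ [0.0000, 55.0000])

|AB| ∈ [4, 38]
|BD| ∈ {17}
|CD| ∈ [4, 38]
|AD| ∈ [0, 55]
|BC| ∈ [0, 55]
|AC| ∈ [0, 93]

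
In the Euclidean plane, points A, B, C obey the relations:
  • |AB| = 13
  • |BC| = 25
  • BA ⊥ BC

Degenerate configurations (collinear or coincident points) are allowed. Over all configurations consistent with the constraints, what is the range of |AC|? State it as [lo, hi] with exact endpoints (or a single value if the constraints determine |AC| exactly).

|AC| = √(794)  (≈ 28.1780)

|AB| ∈ {13}
|BC| ∈ {25}
|AC| ∈ {√(794)}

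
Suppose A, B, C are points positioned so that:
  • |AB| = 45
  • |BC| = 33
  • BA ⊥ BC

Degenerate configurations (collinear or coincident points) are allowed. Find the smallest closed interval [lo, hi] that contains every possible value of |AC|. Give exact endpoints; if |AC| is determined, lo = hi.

|AB| ∈ {45}
|BC| ∈ {33}
|AC| ∈ {3·√(346)}

|AC| = 3·√(346)  (≈ 55.8032)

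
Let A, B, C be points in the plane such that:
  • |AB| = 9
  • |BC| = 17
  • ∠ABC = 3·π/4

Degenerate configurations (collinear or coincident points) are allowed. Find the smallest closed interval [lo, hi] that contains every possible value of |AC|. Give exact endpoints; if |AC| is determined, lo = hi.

|AC| = √(153·√(2) + 370)  (≈ 24.2152)

|AB| ∈ {9}
|BC| ∈ {17}
|AC| ∈ {√(153·√(2) + 370)}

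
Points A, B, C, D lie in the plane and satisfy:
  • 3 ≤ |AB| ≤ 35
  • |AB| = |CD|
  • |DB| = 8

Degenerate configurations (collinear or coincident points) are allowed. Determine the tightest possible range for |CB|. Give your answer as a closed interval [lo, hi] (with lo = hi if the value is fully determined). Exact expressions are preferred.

|CB| ∈ [0, 43]  (≈ [0.0000, 43.0000])

|AB| ∈ [3, 35]
|BD| ∈ {8}
|CD| ∈ [3, 35]
|AD| ∈ [0, 43]
|BC| ∈ [0, 43]
|AC| ∈ [0, 78]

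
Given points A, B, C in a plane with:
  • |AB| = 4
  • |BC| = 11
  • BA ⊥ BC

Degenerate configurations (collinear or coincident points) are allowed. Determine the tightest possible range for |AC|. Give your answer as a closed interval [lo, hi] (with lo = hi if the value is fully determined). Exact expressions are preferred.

|AB| ∈ {4}
|BC| ∈ {11}
|AC| ∈ {√(137)}

|AC| = √(137)  (≈ 11.7047)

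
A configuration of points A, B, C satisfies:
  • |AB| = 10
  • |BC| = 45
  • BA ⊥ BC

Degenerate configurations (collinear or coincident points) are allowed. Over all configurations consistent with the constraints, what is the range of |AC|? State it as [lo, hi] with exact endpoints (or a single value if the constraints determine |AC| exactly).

|AC| = 5·√(85)  (≈ 46.0977)

|AB| ∈ {10}
|BC| ∈ {45}
|AC| ∈ {5·√(85)}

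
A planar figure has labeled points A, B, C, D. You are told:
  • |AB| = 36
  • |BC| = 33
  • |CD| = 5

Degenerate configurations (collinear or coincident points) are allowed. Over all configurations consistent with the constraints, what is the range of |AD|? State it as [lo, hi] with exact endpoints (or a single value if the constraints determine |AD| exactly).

|AB| ∈ {36}
|BC| ∈ {33}
|CD| ∈ {5}
|AC| ∈ [3, 69]
|BD| ∈ [28, 38]
|AD| ∈ [0, 74]

|AD| ∈ [0, 74]  (≈ [0.0000, 74.0000])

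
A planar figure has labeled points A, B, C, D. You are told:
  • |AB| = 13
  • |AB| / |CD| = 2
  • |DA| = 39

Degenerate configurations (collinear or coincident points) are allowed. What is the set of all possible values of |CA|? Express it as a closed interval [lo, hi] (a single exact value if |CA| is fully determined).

|CA| ∈ [65/2, 91/2]  (≈ [32.5000, 45.5000])

|AB| ∈ {13}
|AD| ∈ {39}
|CD| ∈ {13/2}
|BD| ∈ [26, 52]
|AC| ∈ [65/2, 91/2]
|BC| ∈ [39/2, 117/2]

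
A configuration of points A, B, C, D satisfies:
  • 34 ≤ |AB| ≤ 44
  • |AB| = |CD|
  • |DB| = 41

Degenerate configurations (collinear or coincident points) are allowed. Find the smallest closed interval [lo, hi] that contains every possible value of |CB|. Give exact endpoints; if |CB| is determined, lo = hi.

|CB| ∈ [0, 85]  (≈ [0.0000, 85.0000])

|AB| ∈ [34, 44]
|BD| ∈ {41}
|CD| ∈ [34, 44]
|AD| ∈ [0, 85]
|BC| ∈ [0, 85]
|AC| ∈ [0, 129]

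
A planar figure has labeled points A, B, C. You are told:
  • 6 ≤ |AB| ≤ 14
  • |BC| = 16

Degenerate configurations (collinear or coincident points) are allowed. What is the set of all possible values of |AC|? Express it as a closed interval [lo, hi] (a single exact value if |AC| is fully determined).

|AB| ∈ [6, 14]
|BC| ∈ {16}
|AC| ∈ [2, 30]

|AC| ∈ [2, 30]  (≈ [2.0000, 30.0000])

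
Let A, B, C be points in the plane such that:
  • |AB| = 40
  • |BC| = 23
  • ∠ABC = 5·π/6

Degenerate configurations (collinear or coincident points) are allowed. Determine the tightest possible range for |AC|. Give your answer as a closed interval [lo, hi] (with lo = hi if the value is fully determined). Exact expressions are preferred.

|AC| = √(920·√(3) + 2129)  (≈ 61.0122)

|AB| ∈ {40}
|BC| ∈ {23}
|AC| ∈ {√(920·√(3) + 2129)}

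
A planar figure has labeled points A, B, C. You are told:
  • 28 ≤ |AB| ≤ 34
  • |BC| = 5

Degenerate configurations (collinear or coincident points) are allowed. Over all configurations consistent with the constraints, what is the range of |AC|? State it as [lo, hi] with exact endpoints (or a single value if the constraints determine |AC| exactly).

|AC| ∈ [23, 39]  (≈ [23.0000, 39.0000])

|AB| ∈ [28, 34]
|BC| ∈ {5}
|AC| ∈ [23, 39]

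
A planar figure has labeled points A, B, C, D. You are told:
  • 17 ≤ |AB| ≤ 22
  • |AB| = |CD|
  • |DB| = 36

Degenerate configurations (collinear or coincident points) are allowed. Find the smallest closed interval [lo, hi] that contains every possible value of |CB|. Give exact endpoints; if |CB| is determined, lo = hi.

|CB| ∈ [14, 58]  (≈ [14.0000, 58.0000])

|AB| ∈ [17, 22]
|BD| ∈ {36}
|CD| ∈ [17, 22]
|AD| ∈ [14, 58]
|BC| ∈ [14, 58]
|AC| ∈ [0, 80]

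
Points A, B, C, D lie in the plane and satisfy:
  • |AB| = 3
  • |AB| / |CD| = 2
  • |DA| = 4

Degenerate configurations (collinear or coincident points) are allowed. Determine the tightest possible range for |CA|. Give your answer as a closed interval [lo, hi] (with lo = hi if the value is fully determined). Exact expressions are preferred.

|CA| ∈ [5/2, 11/2]  (≈ [2.5000, 5.5000])

|AB| ∈ {3}
|AD| ∈ {4}
|CD| ∈ {3/2}
|BD| ∈ [1, 7]
|AC| ∈ [5/2, 11/2]
|BC| ∈ [0, 17/2]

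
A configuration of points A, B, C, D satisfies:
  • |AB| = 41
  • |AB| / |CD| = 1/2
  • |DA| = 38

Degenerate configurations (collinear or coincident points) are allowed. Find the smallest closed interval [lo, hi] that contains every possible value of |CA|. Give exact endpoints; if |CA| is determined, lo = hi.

|AB| ∈ {41}
|AD| ∈ {38}
|CD| ∈ {82}
|BD| ∈ [3, 79]
|AC| ∈ [44, 120]
|BC| ∈ [3, 161]

|CA| ∈ [44, 120]  (≈ [44.0000, 120.0000])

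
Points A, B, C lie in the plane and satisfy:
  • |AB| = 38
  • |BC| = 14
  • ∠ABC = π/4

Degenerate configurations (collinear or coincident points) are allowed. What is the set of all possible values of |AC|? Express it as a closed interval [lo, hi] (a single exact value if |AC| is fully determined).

|AB| ∈ {38}
|BC| ∈ {14}
|AC| ∈ {2·√(410 - 133·√(2))}

|AC| = 2·√(410 - 133·√(2))  (≈ 29.7933)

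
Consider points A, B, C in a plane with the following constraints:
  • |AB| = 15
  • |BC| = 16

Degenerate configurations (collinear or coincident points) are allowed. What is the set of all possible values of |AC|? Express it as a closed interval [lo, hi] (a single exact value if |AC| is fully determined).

|AB| ∈ {15}
|BC| ∈ {16}
|AC| ∈ [1, 31]

|AC| ∈ [1, 31]  (≈ [1.0000, 31.0000])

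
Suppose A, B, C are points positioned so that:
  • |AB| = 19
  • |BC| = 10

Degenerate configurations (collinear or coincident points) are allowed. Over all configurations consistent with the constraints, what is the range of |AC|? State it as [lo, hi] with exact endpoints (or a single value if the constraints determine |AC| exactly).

|AB| ∈ {19}
|BC| ∈ {10}
|AC| ∈ [9, 29]

|AC| ∈ [9, 29]  (≈ [9.0000, 29.0000])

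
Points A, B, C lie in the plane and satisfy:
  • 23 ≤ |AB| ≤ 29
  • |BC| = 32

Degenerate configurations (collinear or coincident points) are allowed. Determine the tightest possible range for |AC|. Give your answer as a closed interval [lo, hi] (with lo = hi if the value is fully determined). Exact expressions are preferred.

|AC| ∈ [3, 61]  (≈ [3.0000, 61.0000])

|AB| ∈ [23, 29]
|BC| ∈ {32}
|AC| ∈ [3, 61]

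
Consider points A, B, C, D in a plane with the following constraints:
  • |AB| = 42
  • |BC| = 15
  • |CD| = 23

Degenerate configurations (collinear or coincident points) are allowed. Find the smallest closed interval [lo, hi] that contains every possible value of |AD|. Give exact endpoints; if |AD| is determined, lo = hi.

|AB| ∈ {42}
|BC| ∈ {15}
|CD| ∈ {23}
|AC| ∈ [27, 57]
|BD| ∈ [8, 38]
|AD| ∈ [4, 80]

|AD| ∈ [4, 80]  (≈ [4.0000, 80.0000])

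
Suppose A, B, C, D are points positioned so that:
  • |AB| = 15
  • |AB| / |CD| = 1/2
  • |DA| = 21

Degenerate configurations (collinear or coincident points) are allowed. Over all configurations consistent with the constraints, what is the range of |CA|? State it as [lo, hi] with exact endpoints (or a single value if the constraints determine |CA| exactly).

|AB| ∈ {15}
|AD| ∈ {21}
|CD| ∈ {30}
|BD| ∈ [6, 36]
|AC| ∈ [9, 51]
|BC| ∈ [0, 66]

|CA| ∈ [9, 51]  (≈ [9.0000, 51.0000])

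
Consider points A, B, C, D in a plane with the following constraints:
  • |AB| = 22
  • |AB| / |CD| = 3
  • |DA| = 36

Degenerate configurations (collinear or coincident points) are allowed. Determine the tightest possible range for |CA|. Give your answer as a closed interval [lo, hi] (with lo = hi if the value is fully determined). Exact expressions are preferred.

|AB| ∈ {22}
|AD| ∈ {36}
|CD| ∈ {22/3}
|BD| ∈ [14, 58]
|AC| ∈ [86/3, 130/3]
|BC| ∈ [20/3, 196/3]

|CA| ∈ [86/3, 130/3]  (≈ [28.6667, 43.3333])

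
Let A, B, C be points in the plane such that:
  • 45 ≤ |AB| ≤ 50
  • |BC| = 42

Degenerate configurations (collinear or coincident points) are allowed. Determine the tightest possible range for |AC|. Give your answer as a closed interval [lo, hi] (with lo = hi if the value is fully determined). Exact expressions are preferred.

|AB| ∈ [45, 50]
|BC| ∈ {42}
|AC| ∈ [3, 92]

|AC| ∈ [3, 92]  (≈ [3.0000, 92.0000])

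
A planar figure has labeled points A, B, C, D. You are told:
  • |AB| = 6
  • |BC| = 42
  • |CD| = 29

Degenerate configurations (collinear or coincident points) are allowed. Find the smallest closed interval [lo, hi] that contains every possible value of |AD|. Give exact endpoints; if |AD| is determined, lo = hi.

|AD| ∈ [7, 77]  (≈ [7.0000, 77.0000])

|AB| ∈ {6}
|BC| ∈ {42}
|CD| ∈ {29}
|AC| ∈ [36, 48]
|BD| ∈ [13, 71]
|AD| ∈ [7, 77]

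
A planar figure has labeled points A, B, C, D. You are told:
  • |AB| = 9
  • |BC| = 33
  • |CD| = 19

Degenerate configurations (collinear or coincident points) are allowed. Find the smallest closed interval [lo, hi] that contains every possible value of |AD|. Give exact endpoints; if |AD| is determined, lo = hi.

|AD| ∈ [5, 61]  (≈ [5.0000, 61.0000])

|AB| ∈ {9}
|BC| ∈ {33}
|CD| ∈ {19}
|AC| ∈ [24, 42]
|BD| ∈ [14, 52]
|AD| ∈ [5, 61]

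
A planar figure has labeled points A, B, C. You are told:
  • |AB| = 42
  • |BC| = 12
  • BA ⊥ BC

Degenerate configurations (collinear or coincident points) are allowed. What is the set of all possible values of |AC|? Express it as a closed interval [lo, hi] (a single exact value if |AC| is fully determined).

|AC| = 6·√(53)  (≈ 43.6807)

|AB| ∈ {42}
|BC| ∈ {12}
|AC| ∈ {6·√(53)}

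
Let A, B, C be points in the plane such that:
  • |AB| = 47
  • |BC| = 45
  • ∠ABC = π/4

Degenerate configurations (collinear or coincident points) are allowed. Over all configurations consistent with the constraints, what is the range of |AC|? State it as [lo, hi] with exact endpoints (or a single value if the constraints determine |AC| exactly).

|AB| ∈ {47}
|BC| ∈ {45}
|AC| ∈ {√(4234 - 2115·√(2))}

|AC| = √(4234 - 2115·√(2))  (≈ 35.2553)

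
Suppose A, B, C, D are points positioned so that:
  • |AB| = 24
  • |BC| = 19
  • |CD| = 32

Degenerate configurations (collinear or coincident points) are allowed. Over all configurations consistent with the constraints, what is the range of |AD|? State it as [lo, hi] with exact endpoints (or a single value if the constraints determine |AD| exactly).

|AB| ∈ {24}
|BC| ∈ {19}
|CD| ∈ {32}
|AC| ∈ [5, 43]
|BD| ∈ [13, 51]
|AD| ∈ [0, 75]

|AD| ∈ [0, 75]  (≈ [0.0000, 75.0000])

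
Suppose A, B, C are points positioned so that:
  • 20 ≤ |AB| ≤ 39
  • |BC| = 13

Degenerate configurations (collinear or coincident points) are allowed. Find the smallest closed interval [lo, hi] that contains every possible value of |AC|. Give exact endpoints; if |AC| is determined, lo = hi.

|AB| ∈ [20, 39]
|BC| ∈ {13}
|AC| ∈ [7, 52]

|AC| ∈ [7, 52]  (≈ [7.0000, 52.0000])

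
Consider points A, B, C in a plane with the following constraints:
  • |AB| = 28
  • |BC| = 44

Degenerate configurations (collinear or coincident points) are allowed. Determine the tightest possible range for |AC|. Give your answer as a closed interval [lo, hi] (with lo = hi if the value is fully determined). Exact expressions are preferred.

|AC| ∈ [16, 72]  (≈ [16.0000, 72.0000])

|AB| ∈ {28}
|BC| ∈ {44}
|AC| ∈ [16, 72]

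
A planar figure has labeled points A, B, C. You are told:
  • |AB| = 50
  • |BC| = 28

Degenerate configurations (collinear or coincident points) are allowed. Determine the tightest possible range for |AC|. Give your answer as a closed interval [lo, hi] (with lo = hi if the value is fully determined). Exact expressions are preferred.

|AC| ∈ [22, 78]  (≈ [22.0000, 78.0000])

|AB| ∈ {50}
|BC| ∈ {28}
|AC| ∈ [22, 78]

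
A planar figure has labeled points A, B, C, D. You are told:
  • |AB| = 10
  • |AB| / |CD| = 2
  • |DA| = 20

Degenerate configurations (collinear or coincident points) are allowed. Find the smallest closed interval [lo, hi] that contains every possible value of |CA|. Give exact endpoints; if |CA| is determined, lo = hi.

|AB| ∈ {10}
|AD| ∈ {20}
|CD| ∈ {5}
|BD| ∈ [10, 30]
|AC| ∈ [15, 25]
|BC| ∈ [5, 35]

|CA| ∈ [15, 25]  (≈ [15.0000, 25.0000])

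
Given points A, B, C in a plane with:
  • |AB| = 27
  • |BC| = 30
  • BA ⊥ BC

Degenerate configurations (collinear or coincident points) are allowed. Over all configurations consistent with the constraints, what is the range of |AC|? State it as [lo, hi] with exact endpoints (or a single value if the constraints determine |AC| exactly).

|AC| = 3·√(181)  (≈ 40.3609)

|AB| ∈ {27}
|BC| ∈ {30}
|AC| ∈ {3·√(181)}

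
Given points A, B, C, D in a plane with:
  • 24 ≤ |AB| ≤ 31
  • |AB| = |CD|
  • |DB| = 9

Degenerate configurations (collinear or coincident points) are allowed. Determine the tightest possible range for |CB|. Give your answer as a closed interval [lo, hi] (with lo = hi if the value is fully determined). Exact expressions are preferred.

|AB| ∈ [24, 31]
|BD| ∈ {9}
|CD| ∈ [24, 31]
|AD| ∈ [15, 40]
|BC| ∈ [15, 40]
|AC| ∈ [0, 71]

|CB| ∈ [15, 40]  (≈ [15.0000, 40.0000])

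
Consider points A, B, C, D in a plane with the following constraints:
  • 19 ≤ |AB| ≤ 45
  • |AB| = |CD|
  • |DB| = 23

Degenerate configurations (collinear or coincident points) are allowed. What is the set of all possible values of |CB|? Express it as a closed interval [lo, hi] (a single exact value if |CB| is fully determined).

|AB| ∈ [19, 45]
|BD| ∈ {23}
|CD| ∈ [19, 45]
|AD| ∈ [0, 68]
|BC| ∈ [0, 68]
|AC| ∈ [0, 113]

|CB| ∈ [0, 68]  (≈ [0.0000, 68.0000])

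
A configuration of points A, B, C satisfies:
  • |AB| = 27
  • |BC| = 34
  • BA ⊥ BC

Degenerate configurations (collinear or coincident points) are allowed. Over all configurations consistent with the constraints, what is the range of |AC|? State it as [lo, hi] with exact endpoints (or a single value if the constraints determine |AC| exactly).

|AC| = √(1885)  (≈ 43.4166)

|AB| ∈ {27}
|BC| ∈ {34}
|AC| ∈ {√(1885)}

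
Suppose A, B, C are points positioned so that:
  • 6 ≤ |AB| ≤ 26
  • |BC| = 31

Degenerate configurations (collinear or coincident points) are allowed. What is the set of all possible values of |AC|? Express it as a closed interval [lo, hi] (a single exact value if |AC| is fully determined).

|AC| ∈ [5, 57]  (≈ [5.0000, 57.0000])

|AB| ∈ [6, 26]
|BC| ∈ {31}
|AC| ∈ [5, 57]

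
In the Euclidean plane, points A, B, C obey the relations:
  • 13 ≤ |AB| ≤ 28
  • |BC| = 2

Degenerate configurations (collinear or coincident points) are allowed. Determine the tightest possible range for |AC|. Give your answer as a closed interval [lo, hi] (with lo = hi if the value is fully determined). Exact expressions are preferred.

|AB| ∈ [13, 28]
|BC| ∈ {2}
|AC| ∈ [11, 30]

|AC| ∈ [11, 30]  (≈ [11.0000, 30.0000])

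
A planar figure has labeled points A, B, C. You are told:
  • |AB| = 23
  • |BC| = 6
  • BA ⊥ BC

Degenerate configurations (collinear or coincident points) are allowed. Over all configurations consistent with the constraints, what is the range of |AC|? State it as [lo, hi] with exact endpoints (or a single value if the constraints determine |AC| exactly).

|AB| ∈ {23}
|BC| ∈ {6}
|AC| ∈ {√(565)}

|AC| = √(565)  (≈ 23.7697)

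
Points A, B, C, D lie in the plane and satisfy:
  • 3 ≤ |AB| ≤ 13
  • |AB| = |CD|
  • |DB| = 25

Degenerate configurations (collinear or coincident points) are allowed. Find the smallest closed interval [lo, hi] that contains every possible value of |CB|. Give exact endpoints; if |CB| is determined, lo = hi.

|CB| ∈ [12, 38]  (≈ [12.0000, 38.0000])

|AB| ∈ [3, 13]
|BD| ∈ {25}
|CD| ∈ [3, 13]
|AD| ∈ [12, 38]
|BC| ∈ [12, 38]
|AC| ∈ [0, 51]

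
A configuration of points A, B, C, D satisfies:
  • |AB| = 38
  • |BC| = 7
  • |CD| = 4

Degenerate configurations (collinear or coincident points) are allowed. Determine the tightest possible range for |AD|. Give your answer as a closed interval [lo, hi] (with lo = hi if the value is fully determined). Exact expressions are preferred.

|AD| ∈ [27, 49]  (≈ [27.0000, 49.0000])

|AB| ∈ {38}
|BC| ∈ {7}
|CD| ∈ {4}
|AC| ∈ [31, 45]
|BD| ∈ [3, 11]
|AD| ∈ [27, 49]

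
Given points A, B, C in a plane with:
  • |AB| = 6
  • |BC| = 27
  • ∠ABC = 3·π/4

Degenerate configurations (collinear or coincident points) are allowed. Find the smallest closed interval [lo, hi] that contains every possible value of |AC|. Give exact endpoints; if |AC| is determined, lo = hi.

|AC| = 3·√(18·√(2) + 85)  (≈ 31.5294)

|AB| ∈ {6}
|BC| ∈ {27}
|AC| ∈ {3·√(18·√(2) + 85)}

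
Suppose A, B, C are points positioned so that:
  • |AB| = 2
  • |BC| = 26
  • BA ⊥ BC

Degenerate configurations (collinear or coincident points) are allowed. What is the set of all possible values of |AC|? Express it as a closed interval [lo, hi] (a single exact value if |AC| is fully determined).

|AC| = 2·√(170)  (≈ 26.0768)

|AB| ∈ {2}
|BC| ∈ {26}
|AC| ∈ {2·√(170)}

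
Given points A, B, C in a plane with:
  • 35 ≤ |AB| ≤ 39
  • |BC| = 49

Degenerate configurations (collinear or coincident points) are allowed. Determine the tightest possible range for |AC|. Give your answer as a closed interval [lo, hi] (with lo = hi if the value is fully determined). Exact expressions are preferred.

|AB| ∈ [35, 39]
|BC| ∈ {49}
|AC| ∈ [10, 88]

|AC| ∈ [10, 88]  (≈ [10.0000, 88.0000])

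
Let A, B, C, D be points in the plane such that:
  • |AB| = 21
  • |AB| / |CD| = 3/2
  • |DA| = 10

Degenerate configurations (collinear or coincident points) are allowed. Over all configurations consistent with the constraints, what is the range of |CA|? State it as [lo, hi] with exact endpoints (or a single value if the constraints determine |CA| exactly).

|CA| ∈ [4, 24]  (≈ [4.0000, 24.0000])

|AB| ∈ {21}
|AD| ∈ {10}
|CD| ∈ {14}
|BD| ∈ [11, 31]
|AC| ∈ [4, 24]
|BC| ∈ [0, 45]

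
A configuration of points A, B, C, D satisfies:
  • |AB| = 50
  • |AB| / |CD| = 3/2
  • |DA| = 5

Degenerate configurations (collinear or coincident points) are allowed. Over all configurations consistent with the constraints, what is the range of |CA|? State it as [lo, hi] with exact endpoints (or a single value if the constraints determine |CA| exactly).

|CA| ∈ [85/3, 115/3]  (≈ [28.3333, 38.3333])

|AB| ∈ {50}
|AD| ∈ {5}
|CD| ∈ {100/3}
|BD| ∈ [45, 55]
|AC| ∈ [85/3, 115/3]
|BC| ∈ [35/3, 265/3]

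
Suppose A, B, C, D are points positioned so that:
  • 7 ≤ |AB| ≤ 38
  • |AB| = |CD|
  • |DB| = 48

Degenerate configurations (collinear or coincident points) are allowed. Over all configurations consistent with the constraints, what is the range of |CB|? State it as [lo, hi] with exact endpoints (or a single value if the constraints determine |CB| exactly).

|CB| ∈ [10, 86]  (≈ [10.0000, 86.0000])

|AB| ∈ [7, 38]
|BD| ∈ {48}
|CD| ∈ [7, 38]
|AD| ∈ [10, 86]
|BC| ∈ [10, 86]
|AC| ∈ [0, 124]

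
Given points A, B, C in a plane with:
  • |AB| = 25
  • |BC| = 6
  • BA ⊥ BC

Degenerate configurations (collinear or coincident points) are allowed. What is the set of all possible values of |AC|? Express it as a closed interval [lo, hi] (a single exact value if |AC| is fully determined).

|AC| = √(661)  (≈ 25.7099)

|AB| ∈ {25}
|BC| ∈ {6}
|AC| ∈ {√(661)}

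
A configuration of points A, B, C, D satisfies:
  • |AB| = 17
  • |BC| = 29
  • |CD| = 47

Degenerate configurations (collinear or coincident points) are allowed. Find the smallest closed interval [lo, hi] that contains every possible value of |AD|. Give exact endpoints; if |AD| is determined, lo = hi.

|AB| ∈ {17}
|BC| ∈ {29}
|CD| ∈ {47}
|AC| ∈ [12, 46]
|BD| ∈ [18, 76]
|AD| ∈ [1, 93]

|AD| ∈ [1, 93]  (≈ [1.0000, 93.0000])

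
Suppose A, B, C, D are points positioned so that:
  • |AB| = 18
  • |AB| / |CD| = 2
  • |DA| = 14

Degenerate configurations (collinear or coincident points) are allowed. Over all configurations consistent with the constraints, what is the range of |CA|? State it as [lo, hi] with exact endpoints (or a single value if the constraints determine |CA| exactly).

|CA| ∈ [5, 23]  (≈ [5.0000, 23.0000])

|AB| ∈ {18}
|AD| ∈ {14}
|CD| ∈ {9}
|BD| ∈ [4, 32]
|AC| ∈ [5, 23]
|BC| ∈ [0, 41]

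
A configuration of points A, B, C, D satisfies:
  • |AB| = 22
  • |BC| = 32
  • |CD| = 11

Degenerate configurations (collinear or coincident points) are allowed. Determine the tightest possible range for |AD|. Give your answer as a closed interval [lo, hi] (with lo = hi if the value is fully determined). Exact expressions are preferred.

|AD| ∈ [0, 65]  (≈ [0.0000, 65.0000])

|AB| ∈ {22}
|BC| ∈ {32}
|CD| ∈ {11}
|AC| ∈ [10, 54]
|BD| ∈ [21, 43]
|AD| ∈ [0, 65]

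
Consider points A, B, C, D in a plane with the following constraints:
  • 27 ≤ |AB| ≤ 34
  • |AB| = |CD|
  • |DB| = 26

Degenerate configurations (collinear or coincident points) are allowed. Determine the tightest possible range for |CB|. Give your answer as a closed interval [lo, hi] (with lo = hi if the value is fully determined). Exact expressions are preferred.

|CB| ∈ [1, 60]  (≈ [1.0000, 60.0000])

|AB| ∈ [27, 34]
|BD| ∈ {26}
|CD| ∈ [27, 34]
|AD| ∈ [1, 60]
|BC| ∈ [1, 60]
|AC| ∈ [0, 94]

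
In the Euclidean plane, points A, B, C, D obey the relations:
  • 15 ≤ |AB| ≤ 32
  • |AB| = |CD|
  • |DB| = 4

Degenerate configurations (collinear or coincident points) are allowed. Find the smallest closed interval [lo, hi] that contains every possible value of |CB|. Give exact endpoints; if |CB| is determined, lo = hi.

|CB| ∈ [11, 36]  (≈ [11.0000, 36.0000])

|AB| ∈ [15, 32]
|BD| ∈ {4}
|CD| ∈ [15, 32]
|AD| ∈ [11, 36]
|BC| ∈ [11, 36]
|AC| ∈ [0, 68]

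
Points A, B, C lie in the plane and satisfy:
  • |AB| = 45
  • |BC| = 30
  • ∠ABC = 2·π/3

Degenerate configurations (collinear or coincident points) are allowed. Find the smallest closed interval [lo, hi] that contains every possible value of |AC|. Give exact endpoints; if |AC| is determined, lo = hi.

|AB| ∈ {45}
|BC| ∈ {30}
|AC| ∈ {15·√(19)}

|AC| = 15·√(19)  (≈ 65.3835)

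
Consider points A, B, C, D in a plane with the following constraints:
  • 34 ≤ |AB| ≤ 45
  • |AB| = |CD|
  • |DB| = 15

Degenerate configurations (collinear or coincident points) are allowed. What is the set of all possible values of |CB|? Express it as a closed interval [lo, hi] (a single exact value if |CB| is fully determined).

|AB| ∈ [34, 45]
|BD| ∈ {15}
|CD| ∈ [34, 45]
|AD| ∈ [19, 60]
|BC| ∈ [19, 60]
|AC| ∈ [0, 105]

|CB| ∈ [19, 60]  (≈ [19.0000, 60.0000])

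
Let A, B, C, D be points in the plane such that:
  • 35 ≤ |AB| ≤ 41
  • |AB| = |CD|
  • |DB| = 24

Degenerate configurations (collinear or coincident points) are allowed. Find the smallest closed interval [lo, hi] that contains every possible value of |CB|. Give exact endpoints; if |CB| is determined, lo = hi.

|AB| ∈ [35, 41]
|BD| ∈ {24}
|CD| ∈ [35, 41]
|AD| ∈ [11, 65]
|BC| ∈ [11, 65]
|AC| ∈ [0, 106]

|CB| ∈ [11, 65]  (≈ [11.0000, 65.0000])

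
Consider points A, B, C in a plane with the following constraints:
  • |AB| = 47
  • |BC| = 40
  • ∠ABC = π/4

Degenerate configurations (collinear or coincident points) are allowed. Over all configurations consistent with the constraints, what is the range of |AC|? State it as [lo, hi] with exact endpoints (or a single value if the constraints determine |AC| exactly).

|AB| ∈ {47}
|BC| ∈ {40}
|AC| ∈ {√(3809 - 1880·√(2))}

|AC| = √(3809 - 1880·√(2))  (≈ 33.9158)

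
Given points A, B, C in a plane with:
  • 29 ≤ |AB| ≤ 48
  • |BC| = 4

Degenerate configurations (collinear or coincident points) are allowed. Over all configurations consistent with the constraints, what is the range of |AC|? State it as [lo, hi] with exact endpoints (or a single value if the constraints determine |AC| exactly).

|AB| ∈ [29, 48]
|BC| ∈ {4}
|AC| ∈ [25, 52]

|AC| ∈ [25, 52]  (≈ [25.0000, 52.0000])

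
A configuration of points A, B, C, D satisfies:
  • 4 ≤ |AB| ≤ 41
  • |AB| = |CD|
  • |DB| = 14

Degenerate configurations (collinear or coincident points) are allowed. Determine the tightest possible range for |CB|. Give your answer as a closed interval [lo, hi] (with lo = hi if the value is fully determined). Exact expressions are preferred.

|AB| ∈ [4, 41]
|BD| ∈ {14}
|CD| ∈ [4, 41]
|AD| ∈ [0, 55]
|BC| ∈ [0, 55]
|AC| ∈ [0, 96]

|CB| ∈ [0, 55]  (≈ [0.0000, 55.0000])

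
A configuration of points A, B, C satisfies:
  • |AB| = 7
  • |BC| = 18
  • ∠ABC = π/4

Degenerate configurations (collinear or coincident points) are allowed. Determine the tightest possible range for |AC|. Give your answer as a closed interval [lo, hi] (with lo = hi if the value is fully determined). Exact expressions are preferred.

|AB| ∈ {7}
|BC| ∈ {18}
|AC| ∈ {√(373 - 126·√(2))}

|AC| = √(373 - 126·√(2))  (≈ 13.9574)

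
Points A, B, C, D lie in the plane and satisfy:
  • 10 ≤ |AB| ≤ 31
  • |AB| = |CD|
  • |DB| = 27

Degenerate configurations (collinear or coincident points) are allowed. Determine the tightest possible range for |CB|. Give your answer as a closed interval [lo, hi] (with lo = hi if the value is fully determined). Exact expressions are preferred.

|AB| ∈ [10, 31]
|BD| ∈ {27}
|CD| ∈ [10, 31]
|AD| ∈ [0, 58]
|BC| ∈ [0, 58]
|AC| ∈ [0, 89]

|CB| ∈ [0, 58]  (≈ [0.0000, 58.0000])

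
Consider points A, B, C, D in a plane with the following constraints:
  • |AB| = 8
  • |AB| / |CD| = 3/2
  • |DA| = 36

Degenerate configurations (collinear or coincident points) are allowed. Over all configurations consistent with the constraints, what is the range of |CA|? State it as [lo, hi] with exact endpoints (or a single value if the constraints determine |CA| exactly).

|CA| ∈ [92/3, 124/3]  (≈ [30.6667, 41.3333])

|AB| ∈ {8}
|AD| ∈ {36}
|CD| ∈ {16/3}
|BD| ∈ [28, 44]
|AC| ∈ [92/3, 124/3]
|BC| ∈ [68/3, 148/3]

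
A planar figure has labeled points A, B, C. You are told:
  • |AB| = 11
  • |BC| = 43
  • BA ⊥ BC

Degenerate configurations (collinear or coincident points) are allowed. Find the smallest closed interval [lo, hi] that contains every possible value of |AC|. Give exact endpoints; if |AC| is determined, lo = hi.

|AC| = √(1970)  (≈ 44.3847)

|AB| ∈ {11}
|BC| ∈ {43}
|AC| ∈ {√(1970)}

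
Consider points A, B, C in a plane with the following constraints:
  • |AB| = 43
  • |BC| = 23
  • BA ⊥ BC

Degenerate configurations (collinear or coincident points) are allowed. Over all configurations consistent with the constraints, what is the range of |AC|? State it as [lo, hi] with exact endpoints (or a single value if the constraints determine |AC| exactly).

|AC| = √(2378)  (≈ 48.7647)

|AB| ∈ {43}
|BC| ∈ {23}
|AC| ∈ {√(2378)}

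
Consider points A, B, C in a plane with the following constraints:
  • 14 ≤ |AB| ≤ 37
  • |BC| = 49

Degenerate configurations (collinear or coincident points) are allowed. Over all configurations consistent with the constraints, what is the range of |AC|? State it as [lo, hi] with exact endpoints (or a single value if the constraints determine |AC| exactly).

|AC| ∈ [12, 86]  (≈ [12.0000, 86.0000])

|AB| ∈ [14, 37]
|BC| ∈ {49}
|AC| ∈ [12, 86]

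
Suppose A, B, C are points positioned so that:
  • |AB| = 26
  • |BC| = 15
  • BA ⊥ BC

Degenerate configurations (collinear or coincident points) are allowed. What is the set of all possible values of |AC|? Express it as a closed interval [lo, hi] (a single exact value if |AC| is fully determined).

|AC| = √(901)  (≈ 30.0167)

|AB| ∈ {26}
|BC| ∈ {15}
|AC| ∈ {√(901)}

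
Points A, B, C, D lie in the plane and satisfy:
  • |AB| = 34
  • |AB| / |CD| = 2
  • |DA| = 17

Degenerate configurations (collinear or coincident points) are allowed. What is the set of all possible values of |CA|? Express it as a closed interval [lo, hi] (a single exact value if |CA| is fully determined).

|CA| ∈ [0, 34]  (≈ [0.0000, 34.0000])

|AB| ∈ {34}
|AD| ∈ {17}
|CD| ∈ {17}
|BD| ∈ [17, 51]
|AC| ∈ [0, 34]
|BC| ∈ [0, 68]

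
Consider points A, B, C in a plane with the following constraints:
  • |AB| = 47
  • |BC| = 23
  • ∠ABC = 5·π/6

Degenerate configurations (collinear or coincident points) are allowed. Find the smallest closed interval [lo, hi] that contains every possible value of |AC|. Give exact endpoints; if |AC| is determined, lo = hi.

|AB| ∈ {47}
|BC| ∈ {23}
|AC| ∈ {√(1081·√(3) + 2738)}

|AC| = √(1081·√(3) + 2738)  (≈ 67.8995)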